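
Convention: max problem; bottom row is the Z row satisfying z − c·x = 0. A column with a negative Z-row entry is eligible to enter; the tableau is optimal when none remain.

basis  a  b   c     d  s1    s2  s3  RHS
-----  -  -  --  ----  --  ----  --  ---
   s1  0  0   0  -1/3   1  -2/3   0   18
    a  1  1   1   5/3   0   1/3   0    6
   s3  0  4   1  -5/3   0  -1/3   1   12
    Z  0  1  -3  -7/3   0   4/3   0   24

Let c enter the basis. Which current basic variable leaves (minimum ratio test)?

a

Column c entries and ratios — s1: 0 ≤ 0, skip; a: 6/1 = 6; s3: 12/1 = 12.
Smallest ratio is 6 in the row of a, so a leaves.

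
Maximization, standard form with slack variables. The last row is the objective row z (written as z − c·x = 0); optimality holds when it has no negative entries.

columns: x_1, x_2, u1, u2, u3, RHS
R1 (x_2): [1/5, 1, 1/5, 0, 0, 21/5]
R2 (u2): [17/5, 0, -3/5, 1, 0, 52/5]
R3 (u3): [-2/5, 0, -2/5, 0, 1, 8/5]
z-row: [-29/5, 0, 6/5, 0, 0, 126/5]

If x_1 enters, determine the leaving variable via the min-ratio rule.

Column x_1 entries and ratios — x_2: (21/5)/(1/5) = 21; u2: (52/5)/(17/5) = 52/17; u3: -2/5 ≤ 0, skip.
Smallest ratio is 52/17 in the row of u2, so u2 leaves.

u2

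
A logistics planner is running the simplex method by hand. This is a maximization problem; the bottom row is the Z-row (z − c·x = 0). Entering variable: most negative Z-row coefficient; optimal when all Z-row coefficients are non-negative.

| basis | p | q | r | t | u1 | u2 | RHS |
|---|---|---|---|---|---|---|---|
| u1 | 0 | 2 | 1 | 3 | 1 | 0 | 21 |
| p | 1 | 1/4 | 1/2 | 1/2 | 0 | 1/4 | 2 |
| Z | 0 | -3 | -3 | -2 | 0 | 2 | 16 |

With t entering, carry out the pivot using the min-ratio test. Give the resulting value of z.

Ratio test on column t — row 1: 21/3 = 7; row 2: 2/(1/2) = 4. Minimum is 4 at row 2 (p leaves); pivot element 1/2.
Pivot on row 2; the Z-row RHS becomes 16 − (-2)·4 = 24.

24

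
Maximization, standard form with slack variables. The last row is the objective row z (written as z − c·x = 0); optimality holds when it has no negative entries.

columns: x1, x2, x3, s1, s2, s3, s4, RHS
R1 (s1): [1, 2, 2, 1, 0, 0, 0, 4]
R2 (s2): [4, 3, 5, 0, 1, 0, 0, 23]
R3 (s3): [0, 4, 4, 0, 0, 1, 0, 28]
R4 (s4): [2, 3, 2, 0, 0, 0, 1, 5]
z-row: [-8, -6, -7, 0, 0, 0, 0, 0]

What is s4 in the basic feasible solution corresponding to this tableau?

5

s4 is basic (row 4); its value is the RHS of that row, 5.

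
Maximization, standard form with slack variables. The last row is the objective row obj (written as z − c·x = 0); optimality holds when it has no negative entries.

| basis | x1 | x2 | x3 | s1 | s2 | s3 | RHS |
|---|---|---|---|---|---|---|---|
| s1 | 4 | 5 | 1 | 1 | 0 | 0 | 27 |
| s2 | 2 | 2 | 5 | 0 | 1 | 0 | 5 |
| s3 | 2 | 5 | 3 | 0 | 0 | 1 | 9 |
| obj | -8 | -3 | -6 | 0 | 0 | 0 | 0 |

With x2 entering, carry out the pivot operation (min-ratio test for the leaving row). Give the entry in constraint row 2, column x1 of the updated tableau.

Ratio test on column x2 — row 1: 27/5 = 27/5; row 2: 5/2 = 5/2; row 3: 9/5 = 9/5. Minimum is 9/5 at row 3 (s3 leaves); pivot element 5.
Divide row 3 by 5; eliminate column x2 from the other rows.
Row 2 update in column x1: 2 − 2·(2/5) = 6/5.

6/5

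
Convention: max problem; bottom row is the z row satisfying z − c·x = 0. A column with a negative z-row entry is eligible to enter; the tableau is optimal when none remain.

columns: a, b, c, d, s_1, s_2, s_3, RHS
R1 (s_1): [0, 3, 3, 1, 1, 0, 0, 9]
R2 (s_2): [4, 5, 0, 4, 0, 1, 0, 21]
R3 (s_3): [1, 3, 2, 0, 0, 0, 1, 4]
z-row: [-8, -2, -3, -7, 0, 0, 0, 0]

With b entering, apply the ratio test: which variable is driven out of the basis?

s_3

Column b entries and ratios — s_1: 9/3 = 3; s_2: 21/5 = 21/5; s_3: 4/3 = 4/3.
Smallest ratio is 4/3 in the row of s_3, so s_3 leaves.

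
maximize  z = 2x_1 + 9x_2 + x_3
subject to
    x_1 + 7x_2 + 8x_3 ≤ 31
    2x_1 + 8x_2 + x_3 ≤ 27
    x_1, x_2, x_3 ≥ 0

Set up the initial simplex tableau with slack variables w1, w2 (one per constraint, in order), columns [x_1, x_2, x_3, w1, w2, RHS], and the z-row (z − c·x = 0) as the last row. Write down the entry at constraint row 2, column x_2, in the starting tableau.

8

Constraint 2 has coefficient 8 on x_2.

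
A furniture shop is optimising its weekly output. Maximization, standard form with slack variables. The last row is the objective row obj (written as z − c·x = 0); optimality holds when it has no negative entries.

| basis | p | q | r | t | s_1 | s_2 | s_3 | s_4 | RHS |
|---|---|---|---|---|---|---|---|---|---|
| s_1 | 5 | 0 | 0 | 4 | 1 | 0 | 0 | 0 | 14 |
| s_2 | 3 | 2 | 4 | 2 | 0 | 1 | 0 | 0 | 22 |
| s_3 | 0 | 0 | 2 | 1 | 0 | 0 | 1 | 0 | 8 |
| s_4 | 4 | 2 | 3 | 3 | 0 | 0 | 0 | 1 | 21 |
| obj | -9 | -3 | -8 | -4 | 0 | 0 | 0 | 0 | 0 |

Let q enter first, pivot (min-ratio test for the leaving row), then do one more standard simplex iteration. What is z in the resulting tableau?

35

Ratio test on column q — row 1: entry 0 ≤ 0; row 2: 22/2 = 11; row 3: entry 0 ≤ 0; row 4: 21/2 = 21/2. Minimum is 21/2 at row 4 (s_4 leaves); pivot element 2.
Pivot on row 4; the obj-row RHS becomes 0 − (-3)·(21/2) = 63/2.
Next entering variable (most negative obj-row entry -7/2): r.
Ratio test on column r — row 1: entry 0 ≤ 0; row 2: 1/1 = 1; row 3: 8/2 = 4; row 4: (21/2)/(3/2) = 7. Minimum is 1 at row 2 (s_2 leaves); pivot element 1.
After the second pivot the obj-row RHS is 63/2 − (-7/2)·1 = 35.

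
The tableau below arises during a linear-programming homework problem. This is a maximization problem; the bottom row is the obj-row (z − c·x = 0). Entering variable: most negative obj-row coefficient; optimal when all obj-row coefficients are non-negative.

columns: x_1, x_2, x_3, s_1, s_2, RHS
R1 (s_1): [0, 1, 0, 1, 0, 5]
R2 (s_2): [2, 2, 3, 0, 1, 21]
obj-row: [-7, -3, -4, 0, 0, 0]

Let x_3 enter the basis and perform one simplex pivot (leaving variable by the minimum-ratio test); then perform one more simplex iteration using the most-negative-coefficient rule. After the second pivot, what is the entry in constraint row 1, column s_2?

Ratio test on column x_3 — row 1: entry 0 ≤ 0; row 2: 21/3 = 7. Minimum is 7 at row 2 (s_2 leaves); pivot element 3.
Divide row 2 by 3; eliminate column x_3 from the other rows.
Second iteration: most negative obj-row entry is -13/3 in column x_1, so x_1 enters.
Ratio test on column x_1 — row 1: entry 0 ≤ 0; row 2: 7/(2/3) = 21/2. Minimum is 21/2 at row 2 (x_3 leaves); pivot element 2/3.
Divide row 2 by 2/3; eliminate column x_1 from the other rows.
After both pivots, the entry at constraint row 1, column s_2 is 0.

0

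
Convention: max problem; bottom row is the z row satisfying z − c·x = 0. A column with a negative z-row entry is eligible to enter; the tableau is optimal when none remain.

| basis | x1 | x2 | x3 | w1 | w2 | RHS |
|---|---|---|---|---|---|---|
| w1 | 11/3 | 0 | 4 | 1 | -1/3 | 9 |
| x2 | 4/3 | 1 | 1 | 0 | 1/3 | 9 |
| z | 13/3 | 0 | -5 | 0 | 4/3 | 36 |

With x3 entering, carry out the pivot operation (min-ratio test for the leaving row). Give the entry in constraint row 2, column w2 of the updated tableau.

5/12

Ratio test on column x3 — row 1: 9/4 = 9/4; row 2: 9/1 = 9. Minimum is 9/4 at row 1 (w1 leaves); pivot element 4.
Divide row 1 by 4; eliminate column x3 from the other rows.
Row 2 update in column w2: 1/3 − 1·(-1/12) = 5/12.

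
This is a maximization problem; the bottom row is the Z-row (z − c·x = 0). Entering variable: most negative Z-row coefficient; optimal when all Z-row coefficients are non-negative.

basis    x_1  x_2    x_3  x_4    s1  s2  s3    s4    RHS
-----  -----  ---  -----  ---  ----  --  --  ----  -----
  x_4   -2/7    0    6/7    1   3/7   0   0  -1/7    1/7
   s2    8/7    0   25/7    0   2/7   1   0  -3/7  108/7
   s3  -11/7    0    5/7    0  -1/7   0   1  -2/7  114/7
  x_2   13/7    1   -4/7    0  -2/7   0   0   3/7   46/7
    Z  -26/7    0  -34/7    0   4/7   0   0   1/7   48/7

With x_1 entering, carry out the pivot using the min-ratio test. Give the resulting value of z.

Ratio test on column x_1 — row 1: entry -2/7 ≤ 0; row 2: (108/7)/(8/7) = 27/2; row 3: entry -11/7 ≤ 0; row 4: (46/7)/(13/7) = 46/13. Minimum is 46/13 at row 4 (x_2 leaves); pivot element 13/7.
Pivot on row 4; the Z-row RHS becomes 48/7 − (-26/7)·(46/13) = 20.

20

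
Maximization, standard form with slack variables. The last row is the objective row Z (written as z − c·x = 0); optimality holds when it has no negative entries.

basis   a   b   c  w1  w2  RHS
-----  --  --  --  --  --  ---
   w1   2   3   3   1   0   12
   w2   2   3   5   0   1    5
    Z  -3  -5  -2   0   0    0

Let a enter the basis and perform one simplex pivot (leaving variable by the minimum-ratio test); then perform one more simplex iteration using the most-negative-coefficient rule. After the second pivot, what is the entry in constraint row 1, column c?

Ratio test on column a — row 1: 12/2 = 6; row 2: 5/2 = 5/2. Minimum is 5/2 at row 2 (w2 leaves); pivot element 2.
Divide row 2 by 2; eliminate column a from the other rows.
Second iteration: most negative Z-row entry is -1/2 in column b, so b enters.
Ratio test on column b — row 1: entry 0 ≤ 0; row 2: (5/2)/(3/2) = 5/3. Minimum is 5/3 at row 2 (a leaves); pivot element 3/2.
Divide row 2 by 3/2; eliminate column b from the other rows.
After both pivots, the entry at constraint row 1, column c is -2.

-2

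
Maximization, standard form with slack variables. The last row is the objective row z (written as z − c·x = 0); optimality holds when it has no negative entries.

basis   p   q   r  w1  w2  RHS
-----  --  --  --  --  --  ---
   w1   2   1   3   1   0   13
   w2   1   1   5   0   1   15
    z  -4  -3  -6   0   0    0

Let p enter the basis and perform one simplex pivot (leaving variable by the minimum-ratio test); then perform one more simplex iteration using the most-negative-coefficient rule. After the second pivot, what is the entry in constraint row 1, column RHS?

Ratio test on column p — row 1: 13/2 = 13/2; row 2: 15/1 = 15. Minimum is 13/2 at row 1 (w1 leaves); pivot element 2.
Divide row 1 by 2; eliminate column p from the other rows.
Second iteration: most negative z-row entry is -1 in column q, so q enters.
Ratio test on column q — row 1: (13/2)/(1/2) = 13; row 2: (17/2)/(1/2) = 17. Minimum is 13 at row 1 (p leaves); pivot element 1/2.
Divide row 1 by 1/2; eliminate column q from the other rows.
After both pivots, the entry at constraint row 1, column RHS is 13.

13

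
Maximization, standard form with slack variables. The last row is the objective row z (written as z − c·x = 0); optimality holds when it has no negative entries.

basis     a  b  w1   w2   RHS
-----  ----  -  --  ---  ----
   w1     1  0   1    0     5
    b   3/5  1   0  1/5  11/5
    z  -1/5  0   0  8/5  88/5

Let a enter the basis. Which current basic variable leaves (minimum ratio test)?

b

Column a entries and ratios — w1: 5/1 = 5; b: (11/5)/(3/5) = 11/3.
Smallest ratio is 11/3 in the row of b, so b leaves.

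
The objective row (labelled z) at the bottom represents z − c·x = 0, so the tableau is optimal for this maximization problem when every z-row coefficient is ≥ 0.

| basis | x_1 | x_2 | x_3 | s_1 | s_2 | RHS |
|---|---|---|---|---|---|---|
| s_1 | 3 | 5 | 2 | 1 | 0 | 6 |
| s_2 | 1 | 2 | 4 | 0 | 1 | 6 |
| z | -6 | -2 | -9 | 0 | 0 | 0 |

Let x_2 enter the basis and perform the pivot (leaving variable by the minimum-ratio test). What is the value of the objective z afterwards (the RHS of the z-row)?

Ratio test on column x_2 — row 1: 6/5 = 6/5; row 2: 6/2 = 3. Minimum is 6/5 at row 1 (s_1 leaves); pivot element 5.
Pivot on row 1; the z-row RHS becomes 0 − (-2)·(6/5) = 12/5.

12/5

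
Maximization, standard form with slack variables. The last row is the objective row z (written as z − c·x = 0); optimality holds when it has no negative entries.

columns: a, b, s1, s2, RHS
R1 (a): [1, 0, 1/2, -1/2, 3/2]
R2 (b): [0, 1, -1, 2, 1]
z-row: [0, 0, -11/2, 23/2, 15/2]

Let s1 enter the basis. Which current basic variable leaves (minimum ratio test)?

a

Column s1 entries and ratios — a: (3/2)/(1/2) = 3; b: -1 ≤ 0, skip.
Smallest ratio is 3 in the row of a, so a leaves.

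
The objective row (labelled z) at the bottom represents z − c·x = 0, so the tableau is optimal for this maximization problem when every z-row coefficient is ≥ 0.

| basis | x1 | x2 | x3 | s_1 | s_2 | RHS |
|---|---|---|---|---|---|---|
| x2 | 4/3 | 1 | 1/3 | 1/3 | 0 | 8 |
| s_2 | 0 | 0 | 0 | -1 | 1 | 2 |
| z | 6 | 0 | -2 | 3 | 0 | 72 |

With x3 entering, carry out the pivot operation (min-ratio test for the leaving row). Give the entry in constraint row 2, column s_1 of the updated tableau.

-1

Ratio test on column x3 — row 1: 8/(1/3) = 24; row 2: entry 0 ≤ 0. Minimum is 24 at row 1 (x2 leaves); pivot element 1/3.
Divide row 1 by 1/3; eliminate column x3 from the other rows.
Row 2 update in column s_1: -1 − 0·1 = -1.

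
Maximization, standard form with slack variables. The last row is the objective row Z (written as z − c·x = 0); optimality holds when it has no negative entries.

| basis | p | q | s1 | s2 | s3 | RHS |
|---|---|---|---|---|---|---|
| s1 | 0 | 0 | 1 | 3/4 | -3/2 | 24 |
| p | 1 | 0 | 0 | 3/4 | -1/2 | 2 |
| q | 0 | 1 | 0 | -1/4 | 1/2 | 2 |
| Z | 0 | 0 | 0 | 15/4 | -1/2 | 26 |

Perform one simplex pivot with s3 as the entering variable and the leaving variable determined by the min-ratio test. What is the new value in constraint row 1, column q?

3

Ratio test on column s3 — row 1: entry -3/2 ≤ 0; row 2: entry -1/2 ≤ 0; row 3: 2/(1/2) = 4. Minimum is 4 at row 3 (q leaves); pivot element 1/2.
Divide row 3 by 1/2; eliminate column s3 from the other rows.
Row 1 update in column q: 0 − (-3/2)·2 = 3.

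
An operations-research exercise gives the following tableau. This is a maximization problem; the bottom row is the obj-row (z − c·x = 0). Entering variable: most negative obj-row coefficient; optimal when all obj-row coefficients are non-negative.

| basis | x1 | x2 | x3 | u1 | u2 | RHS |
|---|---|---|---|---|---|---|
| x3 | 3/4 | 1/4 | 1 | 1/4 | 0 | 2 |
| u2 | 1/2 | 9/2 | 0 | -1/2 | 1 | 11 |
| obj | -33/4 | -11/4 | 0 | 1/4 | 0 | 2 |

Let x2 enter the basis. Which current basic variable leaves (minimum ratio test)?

u2

Column x2 entries and ratios — x3: 2/(1/4) = 8; u2: 11/(9/2) = 22/9.
Smallest ratio is 22/9 in the row of u2, so u2 leaves.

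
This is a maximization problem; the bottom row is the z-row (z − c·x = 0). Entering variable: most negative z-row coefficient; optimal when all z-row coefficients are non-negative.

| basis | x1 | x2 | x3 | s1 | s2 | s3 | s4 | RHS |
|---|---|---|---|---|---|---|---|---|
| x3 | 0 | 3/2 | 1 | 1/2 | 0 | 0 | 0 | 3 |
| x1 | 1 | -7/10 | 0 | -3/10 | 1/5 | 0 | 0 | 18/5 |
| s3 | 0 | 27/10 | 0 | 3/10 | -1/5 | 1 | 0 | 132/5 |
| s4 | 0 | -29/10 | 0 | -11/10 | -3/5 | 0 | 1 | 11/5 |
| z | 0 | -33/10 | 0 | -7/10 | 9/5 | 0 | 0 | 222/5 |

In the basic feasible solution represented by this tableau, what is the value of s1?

s1 is not in the basis, so in the current basic feasible solution s1 = 0.

0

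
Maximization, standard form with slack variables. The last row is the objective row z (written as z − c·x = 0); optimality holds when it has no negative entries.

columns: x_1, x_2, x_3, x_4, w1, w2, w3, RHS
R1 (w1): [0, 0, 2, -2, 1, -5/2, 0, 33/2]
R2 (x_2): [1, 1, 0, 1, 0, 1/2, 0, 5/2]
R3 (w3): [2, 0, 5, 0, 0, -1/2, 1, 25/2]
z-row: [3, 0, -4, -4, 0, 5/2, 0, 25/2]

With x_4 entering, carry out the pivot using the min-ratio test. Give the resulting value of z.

45/2

Ratio test on column x_4 — row 1: entry -2 ≤ 0; row 2: (5/2)/1 = 5/2; row 3: entry 0 ≤ 0. Minimum is 5/2 at row 2 (x_2 leaves); pivot element 1.
Pivot on row 2; the z-row RHS becomes 25/2 − (-4)·(5/2) = 45/2.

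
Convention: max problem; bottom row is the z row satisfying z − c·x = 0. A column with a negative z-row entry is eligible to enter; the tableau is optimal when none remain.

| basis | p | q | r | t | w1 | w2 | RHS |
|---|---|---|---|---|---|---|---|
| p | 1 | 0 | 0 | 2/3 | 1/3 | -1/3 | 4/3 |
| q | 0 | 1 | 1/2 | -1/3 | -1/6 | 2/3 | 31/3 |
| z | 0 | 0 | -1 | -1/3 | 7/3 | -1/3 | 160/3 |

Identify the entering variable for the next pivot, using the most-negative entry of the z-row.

Negative z-row entries: r: -1, t: -1/3, w2: -1/3.
The most negative is -1 in column r, so r enters.

r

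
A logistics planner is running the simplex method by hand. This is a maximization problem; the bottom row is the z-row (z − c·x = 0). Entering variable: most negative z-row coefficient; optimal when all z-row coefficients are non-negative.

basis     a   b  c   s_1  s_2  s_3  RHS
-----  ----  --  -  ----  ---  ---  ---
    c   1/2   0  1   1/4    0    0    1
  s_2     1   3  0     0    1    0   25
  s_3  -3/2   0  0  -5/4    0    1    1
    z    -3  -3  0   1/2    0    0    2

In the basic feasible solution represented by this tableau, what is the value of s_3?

1

s_3 is basic (row 3); its value is the RHS of that row, 1.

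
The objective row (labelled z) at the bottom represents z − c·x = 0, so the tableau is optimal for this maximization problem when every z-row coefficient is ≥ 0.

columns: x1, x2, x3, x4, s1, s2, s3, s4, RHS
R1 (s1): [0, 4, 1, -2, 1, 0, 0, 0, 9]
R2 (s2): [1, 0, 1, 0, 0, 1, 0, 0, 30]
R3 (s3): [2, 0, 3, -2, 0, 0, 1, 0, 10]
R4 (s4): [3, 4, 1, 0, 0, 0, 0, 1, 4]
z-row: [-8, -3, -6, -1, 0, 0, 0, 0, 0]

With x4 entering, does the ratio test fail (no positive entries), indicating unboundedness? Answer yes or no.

yes

Every constraint-row entry in column x4 is ≤ 0, so increasing x4 is unbounded.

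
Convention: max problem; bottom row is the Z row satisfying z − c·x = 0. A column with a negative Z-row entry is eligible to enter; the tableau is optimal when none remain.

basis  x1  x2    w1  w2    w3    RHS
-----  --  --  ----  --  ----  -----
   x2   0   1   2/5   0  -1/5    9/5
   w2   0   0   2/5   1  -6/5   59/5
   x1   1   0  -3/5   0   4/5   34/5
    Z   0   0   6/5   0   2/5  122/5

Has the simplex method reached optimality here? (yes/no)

yes

Every Z-row coefficient is ≥ 0, so the tableau is optimal.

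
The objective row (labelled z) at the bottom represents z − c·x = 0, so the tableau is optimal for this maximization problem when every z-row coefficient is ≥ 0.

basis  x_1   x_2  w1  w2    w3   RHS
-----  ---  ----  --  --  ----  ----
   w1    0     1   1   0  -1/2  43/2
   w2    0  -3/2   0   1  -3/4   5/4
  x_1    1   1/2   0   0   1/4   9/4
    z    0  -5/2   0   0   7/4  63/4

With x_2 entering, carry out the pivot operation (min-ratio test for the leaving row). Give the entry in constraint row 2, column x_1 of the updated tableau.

3

Ratio test on column x_2 — row 1: (43/2)/1 = 43/2; row 2: entry -3/2 ≤ 0; row 3: (9/4)/(1/2) = 9/2. Minimum is 9/2 at row 3 (x_1 leaves); pivot element 1/2.
Divide row 3 by 1/2; eliminate column x_2 from the other rows.
Row 2 update in column x_1: 0 − (-3/2)·2 = 3.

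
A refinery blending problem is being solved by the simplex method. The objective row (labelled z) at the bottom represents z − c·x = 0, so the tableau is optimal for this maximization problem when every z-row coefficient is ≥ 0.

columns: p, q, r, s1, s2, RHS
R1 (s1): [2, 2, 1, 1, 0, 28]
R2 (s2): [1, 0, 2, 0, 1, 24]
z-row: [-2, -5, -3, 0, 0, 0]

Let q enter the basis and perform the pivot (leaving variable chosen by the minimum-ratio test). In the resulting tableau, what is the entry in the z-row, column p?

Ratio test on column q — row 1: 28/2 = 14; row 2: entry 0 ≤ 0. Minimum is 14 at row 1 (s1 leaves); pivot element 2.
Divide row 1 by 2; eliminate column q from the other rows.
z-row update in column p: -2 − (-5)·1 = 3.

3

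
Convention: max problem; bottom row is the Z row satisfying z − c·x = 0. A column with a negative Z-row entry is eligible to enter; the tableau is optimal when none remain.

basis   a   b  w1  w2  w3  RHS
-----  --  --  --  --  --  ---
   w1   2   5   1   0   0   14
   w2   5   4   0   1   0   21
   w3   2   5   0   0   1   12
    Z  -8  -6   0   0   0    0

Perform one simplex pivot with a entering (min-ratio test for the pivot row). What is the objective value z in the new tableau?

Ratio test on column a — row 1: 14/2 = 7; row 2: 21/5 = 21/5; row 3: 12/2 = 6. Minimum is 21/5 at row 2 (w2 leaves); pivot element 5.
Pivot on row 2; the Z-row RHS becomes 0 − (-8)·(21/5) = 168/5.

168/5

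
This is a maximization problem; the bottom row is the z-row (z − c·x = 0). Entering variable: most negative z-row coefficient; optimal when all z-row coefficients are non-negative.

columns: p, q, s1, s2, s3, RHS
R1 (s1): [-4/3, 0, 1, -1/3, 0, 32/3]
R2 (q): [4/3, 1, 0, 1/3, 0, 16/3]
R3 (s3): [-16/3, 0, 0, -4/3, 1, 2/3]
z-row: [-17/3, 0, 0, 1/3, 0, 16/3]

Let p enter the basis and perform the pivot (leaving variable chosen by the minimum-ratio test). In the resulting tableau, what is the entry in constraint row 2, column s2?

1/4

Ratio test on column p — row 1: entry -4/3 ≤ 0; row 2: (16/3)/(4/3) = 4; row 3: entry -16/3 ≤ 0. Minimum is 4 at row 2 (q leaves); pivot element 4/3.
Divide row 2 by 4/3; eliminate column p from the other rows.
In the new row 2, the s2 entry is the old entry divided by the pivot: (1/3)/(4/3) = 1/4.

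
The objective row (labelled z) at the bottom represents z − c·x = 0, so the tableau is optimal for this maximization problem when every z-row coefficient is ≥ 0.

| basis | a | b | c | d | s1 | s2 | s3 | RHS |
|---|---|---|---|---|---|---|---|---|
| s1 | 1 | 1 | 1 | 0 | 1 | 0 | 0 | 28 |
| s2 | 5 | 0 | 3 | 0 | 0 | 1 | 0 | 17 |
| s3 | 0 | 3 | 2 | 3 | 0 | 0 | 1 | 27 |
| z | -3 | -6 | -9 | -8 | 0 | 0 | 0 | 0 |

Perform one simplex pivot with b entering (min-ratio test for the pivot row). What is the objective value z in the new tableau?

Ratio test on column b — row 1: 28/1 = 28; row 2: entry 0 ≤ 0; row 3: 27/3 = 9. Minimum is 9 at row 3 (s3 leaves); pivot element 3.
Pivot on row 3; the z-row RHS becomes 0 − (-6)·9 = 54.

54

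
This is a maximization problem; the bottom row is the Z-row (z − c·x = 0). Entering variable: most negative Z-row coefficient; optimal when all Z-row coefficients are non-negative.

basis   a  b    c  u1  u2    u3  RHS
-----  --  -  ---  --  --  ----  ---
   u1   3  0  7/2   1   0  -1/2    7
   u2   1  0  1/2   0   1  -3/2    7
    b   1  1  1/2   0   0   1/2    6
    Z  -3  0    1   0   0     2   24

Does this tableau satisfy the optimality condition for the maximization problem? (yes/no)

no

The Z-row has a negative entry -3 in column a, so it is not optimal.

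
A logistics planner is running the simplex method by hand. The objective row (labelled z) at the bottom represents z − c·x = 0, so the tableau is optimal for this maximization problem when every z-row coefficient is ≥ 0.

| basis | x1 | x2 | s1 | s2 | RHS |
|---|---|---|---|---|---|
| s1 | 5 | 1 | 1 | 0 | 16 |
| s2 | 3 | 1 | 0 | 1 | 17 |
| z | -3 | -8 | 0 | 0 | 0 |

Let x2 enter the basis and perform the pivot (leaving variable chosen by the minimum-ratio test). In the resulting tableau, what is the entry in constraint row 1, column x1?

5

Ratio test on column x2 — row 1: 16/1 = 16; row 2: 17/1 = 17. Minimum is 16 at row 1 (s1 leaves); pivot element 1.
Divide row 1 by 1; eliminate column x2 from the other rows.
In the new row 1, the x1 entry is the old entry divided by the pivot: 5/1 = 5.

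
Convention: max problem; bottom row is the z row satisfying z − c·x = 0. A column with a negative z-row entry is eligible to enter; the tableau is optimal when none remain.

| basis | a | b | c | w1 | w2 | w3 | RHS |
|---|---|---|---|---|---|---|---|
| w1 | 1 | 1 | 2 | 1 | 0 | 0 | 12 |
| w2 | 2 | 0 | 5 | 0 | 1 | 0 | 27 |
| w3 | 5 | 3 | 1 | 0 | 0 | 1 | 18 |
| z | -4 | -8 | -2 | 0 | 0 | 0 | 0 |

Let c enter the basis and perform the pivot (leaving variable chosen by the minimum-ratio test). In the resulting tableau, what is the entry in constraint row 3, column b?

3

Ratio test on column c — row 1: 12/2 = 6; row 2: 27/5 = 27/5; row 3: 18/1 = 18. Minimum is 27/5 at row 2 (w2 leaves); pivot element 5.
Divide row 2 by 5; eliminate column c from the other rows.
Row 3 update in column b: 3 − 1·0 = 3.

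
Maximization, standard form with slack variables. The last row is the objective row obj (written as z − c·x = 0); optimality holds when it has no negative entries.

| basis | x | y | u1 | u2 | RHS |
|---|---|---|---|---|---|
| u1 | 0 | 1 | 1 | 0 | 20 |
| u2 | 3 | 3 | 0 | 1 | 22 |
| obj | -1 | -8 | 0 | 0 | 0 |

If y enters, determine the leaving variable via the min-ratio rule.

Column y entries and ratios — u1: 20/1 = 20; u2: 22/3 = 22/3.
Smallest ratio is 22/3 in the row of u2, so u2 leaves.

u2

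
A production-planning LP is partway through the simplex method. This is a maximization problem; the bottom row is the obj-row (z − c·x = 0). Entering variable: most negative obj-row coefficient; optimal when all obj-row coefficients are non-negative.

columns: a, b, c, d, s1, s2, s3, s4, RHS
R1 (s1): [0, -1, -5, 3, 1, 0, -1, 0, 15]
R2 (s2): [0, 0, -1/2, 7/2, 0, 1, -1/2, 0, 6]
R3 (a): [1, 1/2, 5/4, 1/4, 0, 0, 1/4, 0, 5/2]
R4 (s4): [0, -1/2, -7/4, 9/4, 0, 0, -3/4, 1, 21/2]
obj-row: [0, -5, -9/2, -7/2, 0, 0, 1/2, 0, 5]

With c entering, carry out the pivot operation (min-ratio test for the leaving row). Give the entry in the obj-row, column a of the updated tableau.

18/5

Ratio test on column c — row 1: entry -5 ≤ 0; row 2: entry -1/2 ≤ 0; row 3: (5/2)/(5/4) = 2; row 4: entry -7/4 ≤ 0. Minimum is 2 at row 3 (a leaves); pivot element 5/4.
Divide row 3 by 5/4; eliminate column c from the other rows.
obj-row update in column a: 0 − (-9/2)·(4/5) = 18/5.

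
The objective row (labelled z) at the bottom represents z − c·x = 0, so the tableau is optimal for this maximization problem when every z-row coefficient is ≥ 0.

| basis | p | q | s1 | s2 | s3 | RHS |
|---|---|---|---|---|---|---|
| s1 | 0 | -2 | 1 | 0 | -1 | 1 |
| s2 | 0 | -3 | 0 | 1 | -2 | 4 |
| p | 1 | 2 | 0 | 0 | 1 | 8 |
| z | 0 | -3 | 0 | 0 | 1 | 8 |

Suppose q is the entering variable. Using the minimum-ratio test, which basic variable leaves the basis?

p

Column q entries and ratios — s1: -2 ≤ 0, skip; s2: -3 ≤ 0, skip; p: 8/2 = 4.
Smallest ratio is 4 in the row of p, so p leaves.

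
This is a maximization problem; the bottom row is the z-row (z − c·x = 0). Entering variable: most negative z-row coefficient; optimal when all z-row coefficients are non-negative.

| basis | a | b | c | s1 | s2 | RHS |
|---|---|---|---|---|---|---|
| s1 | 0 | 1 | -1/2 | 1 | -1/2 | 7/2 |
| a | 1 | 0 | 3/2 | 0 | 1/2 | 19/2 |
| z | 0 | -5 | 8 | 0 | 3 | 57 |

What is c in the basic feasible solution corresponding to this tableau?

c is not in the basis, so in the current basic feasible solution c = 0.

0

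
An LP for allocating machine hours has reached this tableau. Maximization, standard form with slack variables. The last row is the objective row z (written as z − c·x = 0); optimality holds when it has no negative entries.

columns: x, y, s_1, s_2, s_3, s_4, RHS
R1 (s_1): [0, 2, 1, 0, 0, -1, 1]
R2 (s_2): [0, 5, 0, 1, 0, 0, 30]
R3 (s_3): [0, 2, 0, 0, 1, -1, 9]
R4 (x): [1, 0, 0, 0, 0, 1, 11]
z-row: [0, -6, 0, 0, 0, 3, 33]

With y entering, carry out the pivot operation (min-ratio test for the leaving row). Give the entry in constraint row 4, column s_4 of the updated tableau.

Ratio test on column y — row 1: 1/2 = 1/2; row 2: 30/5 = 6; row 3: 9/2 = 9/2; row 4: entry 0 ≤ 0. Minimum is 1/2 at row 1 (s_1 leaves); pivot element 2.
Divide row 1 by 2; eliminate column y from the other rows.
Row 4 update in column s_4: 1 − 0·(-1/2) = 1.

1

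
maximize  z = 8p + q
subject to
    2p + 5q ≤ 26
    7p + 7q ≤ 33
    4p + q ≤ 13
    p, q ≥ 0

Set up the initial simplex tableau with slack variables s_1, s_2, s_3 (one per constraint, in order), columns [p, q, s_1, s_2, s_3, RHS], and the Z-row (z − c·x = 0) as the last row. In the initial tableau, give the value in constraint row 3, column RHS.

The RHS of constraint 3 is b_3 = 13.

13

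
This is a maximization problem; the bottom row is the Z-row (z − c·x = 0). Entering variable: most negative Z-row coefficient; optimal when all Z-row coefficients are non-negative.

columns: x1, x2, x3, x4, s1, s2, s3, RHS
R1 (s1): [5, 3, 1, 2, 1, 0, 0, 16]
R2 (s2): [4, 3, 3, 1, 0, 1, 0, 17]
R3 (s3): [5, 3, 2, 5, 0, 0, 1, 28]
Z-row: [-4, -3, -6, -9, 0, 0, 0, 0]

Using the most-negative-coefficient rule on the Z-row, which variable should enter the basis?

Negative Z-row entries: x1: -4, x2: -3, x3: -6, x4: -9.
The most negative is -9 in column x4, so x4 enters.

x4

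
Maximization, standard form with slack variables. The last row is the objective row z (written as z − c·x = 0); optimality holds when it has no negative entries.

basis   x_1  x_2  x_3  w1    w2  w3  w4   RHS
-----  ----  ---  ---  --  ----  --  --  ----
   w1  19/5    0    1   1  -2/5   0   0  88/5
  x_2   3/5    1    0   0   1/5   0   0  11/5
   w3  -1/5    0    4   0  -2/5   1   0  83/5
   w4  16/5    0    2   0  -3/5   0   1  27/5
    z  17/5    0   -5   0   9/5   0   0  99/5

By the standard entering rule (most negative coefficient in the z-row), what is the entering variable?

x_3

Negative z-row entries: x_3: -5.
The most negative is -5 in column x_3, so x_3 enters.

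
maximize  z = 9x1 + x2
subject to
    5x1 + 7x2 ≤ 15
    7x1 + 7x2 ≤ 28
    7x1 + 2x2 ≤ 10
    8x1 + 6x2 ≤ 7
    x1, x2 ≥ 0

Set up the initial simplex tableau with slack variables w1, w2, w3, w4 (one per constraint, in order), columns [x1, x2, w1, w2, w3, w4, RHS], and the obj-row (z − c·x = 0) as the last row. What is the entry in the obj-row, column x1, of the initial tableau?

The obj-row carries the negated objective coefficients: the x1 entry is -9.

-9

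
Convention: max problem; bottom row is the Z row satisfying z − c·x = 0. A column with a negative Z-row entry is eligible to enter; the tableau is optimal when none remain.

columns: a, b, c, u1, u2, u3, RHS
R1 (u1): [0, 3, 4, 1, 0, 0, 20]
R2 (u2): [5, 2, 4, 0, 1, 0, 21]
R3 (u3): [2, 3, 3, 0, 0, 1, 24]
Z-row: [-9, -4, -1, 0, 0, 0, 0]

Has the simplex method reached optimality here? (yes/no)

The Z-row has a negative entry -9 in column a, so it is not optimal.

no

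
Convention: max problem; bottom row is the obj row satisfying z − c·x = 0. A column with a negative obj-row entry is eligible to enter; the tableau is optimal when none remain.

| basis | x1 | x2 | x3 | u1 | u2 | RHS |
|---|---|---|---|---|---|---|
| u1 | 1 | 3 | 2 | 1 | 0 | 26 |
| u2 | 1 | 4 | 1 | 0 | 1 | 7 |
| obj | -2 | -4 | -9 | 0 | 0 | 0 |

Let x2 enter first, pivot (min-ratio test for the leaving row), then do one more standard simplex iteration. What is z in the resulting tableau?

63

Ratio test on column x2 — row 1: 26/3 = 26/3; row 2: 7/4 = 7/4. Minimum is 7/4 at row 2 (u2 leaves); pivot element 4.
Pivot on row 2; the obj-row RHS becomes 0 − (-4)·(7/4) = 7.
Next entering variable (most negative obj-row entry -8): x3.
Ratio test on column x3 — row 1: (83/4)/(5/4) = 83/5; row 2: (7/4)/(1/4) = 7. Minimum is 7 at row 2 (x2 leaves); pivot element 1/4.
After the second pivot the obj-row RHS is 7 − (-8)·7 = 63.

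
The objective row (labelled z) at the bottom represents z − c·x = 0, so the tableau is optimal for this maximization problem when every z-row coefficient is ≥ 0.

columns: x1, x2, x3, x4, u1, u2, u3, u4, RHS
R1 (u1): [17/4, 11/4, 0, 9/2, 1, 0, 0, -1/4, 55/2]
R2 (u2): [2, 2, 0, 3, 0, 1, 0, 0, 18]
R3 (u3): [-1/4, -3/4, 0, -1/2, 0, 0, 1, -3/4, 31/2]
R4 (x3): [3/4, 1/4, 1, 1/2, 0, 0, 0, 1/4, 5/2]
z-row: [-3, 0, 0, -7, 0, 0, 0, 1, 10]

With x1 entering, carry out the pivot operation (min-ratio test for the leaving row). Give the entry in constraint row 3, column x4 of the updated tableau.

Ratio test on column x1 — row 1: (55/2)/(17/4) = 110/17; row 2: 18/2 = 9; row 3: entry -1/4 ≤ 0; row 4: (5/2)/(3/4) = 10/3. Minimum is 10/3 at row 4 (x3 leaves); pivot element 3/4.
Divide row 4 by 3/4; eliminate column x1 from the other rows.
Row 3 update in column x4: -1/2 − (-1/4)·(2/3) = -1/3.

-1/3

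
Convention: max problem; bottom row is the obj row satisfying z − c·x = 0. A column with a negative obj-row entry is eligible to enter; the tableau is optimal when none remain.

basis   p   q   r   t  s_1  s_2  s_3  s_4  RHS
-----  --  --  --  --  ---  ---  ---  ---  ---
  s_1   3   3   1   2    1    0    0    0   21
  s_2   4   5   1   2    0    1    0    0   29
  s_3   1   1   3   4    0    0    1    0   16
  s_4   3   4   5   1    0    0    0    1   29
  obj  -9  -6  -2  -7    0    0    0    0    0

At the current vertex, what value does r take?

0

r is not in the basis, so in the current basic feasible solution r = 0.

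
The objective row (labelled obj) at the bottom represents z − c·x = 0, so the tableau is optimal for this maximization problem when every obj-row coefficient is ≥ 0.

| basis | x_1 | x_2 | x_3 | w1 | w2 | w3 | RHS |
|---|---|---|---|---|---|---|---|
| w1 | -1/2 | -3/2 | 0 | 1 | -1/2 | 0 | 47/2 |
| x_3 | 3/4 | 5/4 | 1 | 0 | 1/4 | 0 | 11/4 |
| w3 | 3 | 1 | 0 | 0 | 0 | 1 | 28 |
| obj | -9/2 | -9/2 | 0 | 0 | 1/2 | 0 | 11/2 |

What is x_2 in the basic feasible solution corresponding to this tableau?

0

x_2 is not in the basis, so in the current basic feasible solution x_2 = 0.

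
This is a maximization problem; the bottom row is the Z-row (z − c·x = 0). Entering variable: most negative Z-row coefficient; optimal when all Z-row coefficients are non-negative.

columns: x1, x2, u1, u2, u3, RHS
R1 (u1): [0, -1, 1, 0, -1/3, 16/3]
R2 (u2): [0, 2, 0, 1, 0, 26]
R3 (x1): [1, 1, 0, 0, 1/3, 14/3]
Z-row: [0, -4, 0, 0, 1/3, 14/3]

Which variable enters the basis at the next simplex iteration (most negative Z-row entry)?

x2

Negative Z-row entries: x2: -4.
The most negative is -4 in column x2, so x2 enters.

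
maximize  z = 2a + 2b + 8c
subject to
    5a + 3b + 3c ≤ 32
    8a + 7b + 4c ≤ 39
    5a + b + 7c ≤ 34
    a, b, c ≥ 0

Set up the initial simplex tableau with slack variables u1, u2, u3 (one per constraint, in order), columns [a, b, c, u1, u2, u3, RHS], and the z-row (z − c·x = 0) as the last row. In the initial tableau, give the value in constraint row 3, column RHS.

34

The RHS of constraint 3 is b_3 = 34.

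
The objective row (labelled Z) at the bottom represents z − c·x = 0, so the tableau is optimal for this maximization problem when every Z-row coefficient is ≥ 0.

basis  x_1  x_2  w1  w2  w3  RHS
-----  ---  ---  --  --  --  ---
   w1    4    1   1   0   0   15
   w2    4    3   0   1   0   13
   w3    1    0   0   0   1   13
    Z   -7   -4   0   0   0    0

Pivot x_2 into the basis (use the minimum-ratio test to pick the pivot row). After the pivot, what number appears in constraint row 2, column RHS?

13/3

Ratio test on column x_2 — row 1: 15/1 = 15; row 2: 13/3 = 13/3; row 3: entry 0 ≤ 0. Minimum is 13/3 at row 2 (w2 leaves); pivot element 3.
Divide row 2 by 3; eliminate column x_2 from the other rows.
In the new row 2, the RHS entry is the old entry divided by the pivot: 13/3 = 13/3.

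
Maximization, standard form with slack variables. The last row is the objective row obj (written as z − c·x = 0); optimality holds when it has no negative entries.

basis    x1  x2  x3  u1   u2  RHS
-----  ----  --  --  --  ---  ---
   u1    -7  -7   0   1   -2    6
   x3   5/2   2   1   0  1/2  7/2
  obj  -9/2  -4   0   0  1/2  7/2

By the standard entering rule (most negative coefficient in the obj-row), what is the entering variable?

Negative obj-row entries: x1: -9/2, x2: -4.
The most negative is -9/2 in column x1, so x1 enters.

x1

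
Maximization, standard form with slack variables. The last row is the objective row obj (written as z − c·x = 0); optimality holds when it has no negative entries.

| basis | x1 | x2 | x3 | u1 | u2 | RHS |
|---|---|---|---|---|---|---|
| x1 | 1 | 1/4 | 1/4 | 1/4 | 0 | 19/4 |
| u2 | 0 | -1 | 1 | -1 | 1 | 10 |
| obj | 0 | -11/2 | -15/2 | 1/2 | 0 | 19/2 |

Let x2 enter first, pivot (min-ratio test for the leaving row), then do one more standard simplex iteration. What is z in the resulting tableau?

Ratio test on column x2 — row 1: (19/4)/(1/4) = 19; row 2: entry -1 ≤ 0. Minimum is 19 at row 1 (x1 leaves); pivot element 1/4.
Pivot on row 1; the obj-row RHS becomes 19/2 − (-11/2)·19 = 114.
Next entering variable (most negative obj-row entry -2): x3.
Ratio test on column x3 — row 1: 19/1 = 19; row 2: 29/2 = 29/2. Minimum is 29/2 at row 2 (u2 leaves); pivot element 2.
After the second pivot the obj-row RHS is 114 − (-2)·(29/2) = 143.

143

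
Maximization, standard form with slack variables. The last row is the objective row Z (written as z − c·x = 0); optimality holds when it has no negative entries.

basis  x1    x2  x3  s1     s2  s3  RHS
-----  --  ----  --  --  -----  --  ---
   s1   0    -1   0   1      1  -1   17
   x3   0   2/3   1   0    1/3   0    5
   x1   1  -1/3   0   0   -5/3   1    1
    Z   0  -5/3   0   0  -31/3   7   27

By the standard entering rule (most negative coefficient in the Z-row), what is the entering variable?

Negative Z-row entries: x2: -5/3, s2: -31/3.
The most negative is -31/3 in column s2, so s2 enters.

s2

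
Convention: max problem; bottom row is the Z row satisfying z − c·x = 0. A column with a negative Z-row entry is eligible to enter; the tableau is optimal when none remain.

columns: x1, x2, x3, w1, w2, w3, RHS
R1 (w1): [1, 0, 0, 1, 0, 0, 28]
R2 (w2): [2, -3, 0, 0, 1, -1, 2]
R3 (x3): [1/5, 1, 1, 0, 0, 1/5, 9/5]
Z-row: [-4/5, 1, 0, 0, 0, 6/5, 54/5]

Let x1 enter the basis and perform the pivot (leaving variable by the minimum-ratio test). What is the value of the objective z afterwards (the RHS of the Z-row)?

58/5

Ratio test on column x1 — row 1: 28/1 = 28; row 2: 2/2 = 1; row 3: (9/5)/(1/5) = 9. Minimum is 1 at row 2 (w2 leaves); pivot element 2.
Pivot on row 2; the Z-row RHS becomes 54/5 − (-4/5)·1 = 58/5.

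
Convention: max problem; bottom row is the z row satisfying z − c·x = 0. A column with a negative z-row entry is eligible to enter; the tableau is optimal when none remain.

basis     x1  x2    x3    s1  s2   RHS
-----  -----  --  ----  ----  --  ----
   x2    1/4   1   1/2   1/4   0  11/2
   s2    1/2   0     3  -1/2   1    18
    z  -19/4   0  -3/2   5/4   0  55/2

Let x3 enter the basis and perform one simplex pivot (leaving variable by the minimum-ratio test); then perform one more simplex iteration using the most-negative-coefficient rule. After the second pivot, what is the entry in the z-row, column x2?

Ratio test on column x3 — row 1: (11/2)/(1/2) = 11; row 2: 18/3 = 6. Minimum is 6 at row 2 (s2 leaves); pivot element 3.
Divide row 2 by 3; eliminate column x3 from the other rows.
Second iteration: most negative z-row entry is -9/2 in column x1, so x1 enters.
Ratio test on column x1 — row 1: (5/2)/(1/6) = 15; row 2: 6/(1/6) = 36. Minimum is 15 at row 1 (x2 leaves); pivot element 1/6.
Divide row 1 by 1/6; eliminate column x1 from the other rows.
After both pivots, the entry at the z-row, column x2 is 27.

27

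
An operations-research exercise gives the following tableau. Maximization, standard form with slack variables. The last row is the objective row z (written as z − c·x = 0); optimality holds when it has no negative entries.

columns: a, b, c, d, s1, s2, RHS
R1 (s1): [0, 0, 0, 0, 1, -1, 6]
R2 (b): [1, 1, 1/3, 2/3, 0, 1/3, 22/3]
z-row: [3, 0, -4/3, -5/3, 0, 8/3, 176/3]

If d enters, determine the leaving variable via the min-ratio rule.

b

Column d entries and ratios — s1: 0 ≤ 0, skip; b: (22/3)/(2/3) = 11.
Smallest ratio is 11 in the row of b, so b leaves.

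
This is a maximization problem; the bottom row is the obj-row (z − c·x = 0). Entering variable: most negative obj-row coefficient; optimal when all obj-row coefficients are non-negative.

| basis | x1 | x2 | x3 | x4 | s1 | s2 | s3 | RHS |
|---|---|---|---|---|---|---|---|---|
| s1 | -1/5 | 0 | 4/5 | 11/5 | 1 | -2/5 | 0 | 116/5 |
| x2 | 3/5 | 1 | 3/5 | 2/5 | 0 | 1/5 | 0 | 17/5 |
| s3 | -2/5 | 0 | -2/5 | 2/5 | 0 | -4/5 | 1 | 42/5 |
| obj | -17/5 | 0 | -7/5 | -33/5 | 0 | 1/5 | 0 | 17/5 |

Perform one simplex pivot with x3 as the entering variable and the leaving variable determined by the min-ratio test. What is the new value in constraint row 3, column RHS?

32/3

Ratio test on column x3 — row 1: (116/5)/(4/5) = 29; row 2: (17/5)/(3/5) = 17/3; row 3: entry -2/5 ≤ 0. Minimum is 17/3 at row 2 (x2 leaves); pivot element 3/5.
Divide row 2 by 3/5; eliminate column x3 from the other rows.
Row 3 update in column RHS: 42/5 − (-2/5)·(17/3) = 32/3.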